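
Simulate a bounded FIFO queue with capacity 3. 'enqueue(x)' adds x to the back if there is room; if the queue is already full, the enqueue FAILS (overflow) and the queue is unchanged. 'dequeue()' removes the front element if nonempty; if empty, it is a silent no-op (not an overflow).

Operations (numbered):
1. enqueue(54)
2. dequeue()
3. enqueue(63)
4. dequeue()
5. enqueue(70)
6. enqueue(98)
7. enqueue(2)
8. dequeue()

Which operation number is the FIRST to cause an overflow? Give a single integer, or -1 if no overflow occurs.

1. enqueue(54): size=1
2. dequeue(): size=0
3. enqueue(63): size=1
4. dequeue(): size=0
5. enqueue(70): size=1
6. enqueue(98): size=2
7. enqueue(2): size=3
8. dequeue(): size=2

Answer: -1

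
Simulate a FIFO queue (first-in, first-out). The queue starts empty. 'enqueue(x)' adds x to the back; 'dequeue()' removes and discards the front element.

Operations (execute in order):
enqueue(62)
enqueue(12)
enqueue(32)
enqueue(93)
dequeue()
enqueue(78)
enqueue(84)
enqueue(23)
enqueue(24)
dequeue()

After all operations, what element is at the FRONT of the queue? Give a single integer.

Answer: 32

Derivation:
enqueue(62): queue = [62]
enqueue(12): queue = [62, 12]
enqueue(32): queue = [62, 12, 32]
enqueue(93): queue = [62, 12, 32, 93]
dequeue(): queue = [12, 32, 93]
enqueue(78): queue = [12, 32, 93, 78]
enqueue(84): queue = [12, 32, 93, 78, 84]
enqueue(23): queue = [12, 32, 93, 78, 84, 23]
enqueue(24): queue = [12, 32, 93, 78, 84, 23, 24]
dequeue(): queue = [32, 93, 78, 84, 23, 24]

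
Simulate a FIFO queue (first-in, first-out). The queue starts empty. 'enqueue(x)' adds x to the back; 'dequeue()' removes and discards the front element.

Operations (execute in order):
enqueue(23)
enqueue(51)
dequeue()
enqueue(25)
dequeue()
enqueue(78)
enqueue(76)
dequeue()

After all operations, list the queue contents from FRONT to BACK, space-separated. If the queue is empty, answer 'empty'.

Answer: 78 76

Derivation:
enqueue(23): [23]
enqueue(51): [23, 51]
dequeue(): [51]
enqueue(25): [51, 25]
dequeue(): [25]
enqueue(78): [25, 78]
enqueue(76): [25, 78, 76]
dequeue(): [78, 76]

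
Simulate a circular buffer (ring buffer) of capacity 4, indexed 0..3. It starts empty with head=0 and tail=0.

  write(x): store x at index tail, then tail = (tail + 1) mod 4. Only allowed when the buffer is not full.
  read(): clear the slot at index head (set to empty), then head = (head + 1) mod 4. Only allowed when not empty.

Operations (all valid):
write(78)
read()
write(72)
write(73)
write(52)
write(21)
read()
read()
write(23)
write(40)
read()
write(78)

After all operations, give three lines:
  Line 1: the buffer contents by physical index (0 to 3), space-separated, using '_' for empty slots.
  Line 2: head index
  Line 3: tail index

write(78): buf=[78 _ _ _], head=0, tail=1, size=1
read(): buf=[_ _ _ _], head=1, tail=1, size=0
write(72): buf=[_ 72 _ _], head=1, tail=2, size=1
write(73): buf=[_ 72 73 _], head=1, tail=3, size=2
write(52): buf=[_ 72 73 52], head=1, tail=0, size=3
write(21): buf=[21 72 73 52], head=1, tail=1, size=4
read(): buf=[21 _ 73 52], head=2, tail=1, size=3
read(): buf=[21 _ _ 52], head=3, tail=1, size=2
write(23): buf=[21 23 _ 52], head=3, tail=2, size=3
write(40): buf=[21 23 40 52], head=3, tail=3, size=4
read(): buf=[21 23 40 _], head=0, tail=3, size=3
write(78): buf=[21 23 40 78], head=0, tail=0, size=4

Answer: 21 23 40 78
0
0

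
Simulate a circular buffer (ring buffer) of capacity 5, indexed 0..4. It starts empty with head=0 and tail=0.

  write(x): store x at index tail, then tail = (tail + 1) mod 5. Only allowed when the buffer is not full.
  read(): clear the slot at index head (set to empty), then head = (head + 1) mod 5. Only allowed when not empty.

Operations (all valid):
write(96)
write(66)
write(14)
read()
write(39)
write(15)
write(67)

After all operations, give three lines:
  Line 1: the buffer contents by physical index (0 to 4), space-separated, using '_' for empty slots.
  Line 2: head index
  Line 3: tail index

write(96): buf=[96 _ _ _ _], head=0, tail=1, size=1
write(66): buf=[96 66 _ _ _], head=0, tail=2, size=2
write(14): buf=[96 66 14 _ _], head=0, tail=3, size=3
read(): buf=[_ 66 14 _ _], head=1, tail=3, size=2
write(39): buf=[_ 66 14 39 _], head=1, tail=4, size=3
write(15): buf=[_ 66 14 39 15], head=1, tail=0, size=4
write(67): buf=[67 66 14 39 15], head=1, tail=1, size=5

Answer: 67 66 14 39 15
1
1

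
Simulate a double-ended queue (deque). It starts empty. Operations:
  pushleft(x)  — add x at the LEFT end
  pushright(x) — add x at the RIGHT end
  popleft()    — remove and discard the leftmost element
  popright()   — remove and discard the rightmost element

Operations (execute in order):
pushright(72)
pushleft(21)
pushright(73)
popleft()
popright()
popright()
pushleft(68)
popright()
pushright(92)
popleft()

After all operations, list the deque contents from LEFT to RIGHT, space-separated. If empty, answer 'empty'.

pushright(72): [72]
pushleft(21): [21, 72]
pushright(73): [21, 72, 73]
popleft(): [72, 73]
popright(): [72]
popright(): []
pushleft(68): [68]
popright(): []
pushright(92): [92]
popleft(): []

Answer: empty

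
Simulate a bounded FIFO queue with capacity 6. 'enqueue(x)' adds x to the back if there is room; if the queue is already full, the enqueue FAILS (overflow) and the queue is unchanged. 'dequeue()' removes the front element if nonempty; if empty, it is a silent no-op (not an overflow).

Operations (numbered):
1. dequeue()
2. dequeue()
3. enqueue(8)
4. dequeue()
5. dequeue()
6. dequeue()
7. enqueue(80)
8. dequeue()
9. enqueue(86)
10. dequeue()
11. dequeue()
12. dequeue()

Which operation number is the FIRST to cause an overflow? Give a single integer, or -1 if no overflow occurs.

Answer: -1

Derivation:
1. dequeue(): empty, no-op, size=0
2. dequeue(): empty, no-op, size=0
3. enqueue(8): size=1
4. dequeue(): size=0
5. dequeue(): empty, no-op, size=0
6. dequeue(): empty, no-op, size=0
7. enqueue(80): size=1
8. dequeue(): size=0
9. enqueue(86): size=1
10. dequeue(): size=0
11. dequeue(): empty, no-op, size=0
12. dequeue(): empty, no-op, size=0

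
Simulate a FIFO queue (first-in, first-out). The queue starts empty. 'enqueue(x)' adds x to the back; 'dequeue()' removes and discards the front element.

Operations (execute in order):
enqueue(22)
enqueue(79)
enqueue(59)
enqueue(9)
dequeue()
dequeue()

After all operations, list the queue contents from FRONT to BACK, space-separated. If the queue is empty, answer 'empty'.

Answer: 59 9

Derivation:
enqueue(22): [22]
enqueue(79): [22, 79]
enqueue(59): [22, 79, 59]
enqueue(9): [22, 79, 59, 9]
dequeue(): [79, 59, 9]
dequeue(): [59, 9]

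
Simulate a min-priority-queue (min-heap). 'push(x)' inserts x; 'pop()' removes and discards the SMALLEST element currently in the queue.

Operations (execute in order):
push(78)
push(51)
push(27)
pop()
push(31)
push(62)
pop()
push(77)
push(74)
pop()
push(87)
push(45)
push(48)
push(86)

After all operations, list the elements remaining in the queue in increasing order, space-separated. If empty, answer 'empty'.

Answer: 45 48 62 74 77 78 86 87

Derivation:
push(78): heap contents = [78]
push(51): heap contents = [51, 78]
push(27): heap contents = [27, 51, 78]
pop() → 27: heap contents = [51, 78]
push(31): heap contents = [31, 51, 78]
push(62): heap contents = [31, 51, 62, 78]
pop() → 31: heap contents = [51, 62, 78]
push(77): heap contents = [51, 62, 77, 78]
push(74): heap contents = [51, 62, 74, 77, 78]
pop() → 51: heap contents = [62, 74, 77, 78]
push(87): heap contents = [62, 74, 77, 78, 87]
push(45): heap contents = [45, 62, 74, 77, 78, 87]
push(48): heap contents = [45, 48, 62, 74, 77, 78, 87]
push(86): heap contents = [45, 48, 62, 74, 77, 78, 86, 87]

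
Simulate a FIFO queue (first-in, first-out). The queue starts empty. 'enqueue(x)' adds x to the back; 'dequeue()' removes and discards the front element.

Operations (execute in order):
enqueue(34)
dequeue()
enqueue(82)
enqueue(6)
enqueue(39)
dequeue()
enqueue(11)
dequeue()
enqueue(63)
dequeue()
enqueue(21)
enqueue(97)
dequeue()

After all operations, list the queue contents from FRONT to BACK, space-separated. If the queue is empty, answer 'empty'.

Answer: 63 21 97

Derivation:
enqueue(34): [34]
dequeue(): []
enqueue(82): [82]
enqueue(6): [82, 6]
enqueue(39): [82, 6, 39]
dequeue(): [6, 39]
enqueue(11): [6, 39, 11]
dequeue(): [39, 11]
enqueue(63): [39, 11, 63]
dequeue(): [11, 63]
enqueue(21): [11, 63, 21]
enqueue(97): [11, 63, 21, 97]
dequeue(): [63, 21, 97]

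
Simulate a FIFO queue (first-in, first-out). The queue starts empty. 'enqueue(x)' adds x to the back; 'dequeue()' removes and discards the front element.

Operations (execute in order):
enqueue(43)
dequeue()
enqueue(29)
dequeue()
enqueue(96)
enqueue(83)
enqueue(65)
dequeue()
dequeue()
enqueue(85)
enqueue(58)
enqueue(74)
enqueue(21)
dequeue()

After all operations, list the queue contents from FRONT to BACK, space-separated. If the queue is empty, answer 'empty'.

enqueue(43): [43]
dequeue(): []
enqueue(29): [29]
dequeue(): []
enqueue(96): [96]
enqueue(83): [96, 83]
enqueue(65): [96, 83, 65]
dequeue(): [83, 65]
dequeue(): [65]
enqueue(85): [65, 85]
enqueue(58): [65, 85, 58]
enqueue(74): [65, 85, 58, 74]
enqueue(21): [65, 85, 58, 74, 21]
dequeue(): [85, 58, 74, 21]

Answer: 85 58 74 21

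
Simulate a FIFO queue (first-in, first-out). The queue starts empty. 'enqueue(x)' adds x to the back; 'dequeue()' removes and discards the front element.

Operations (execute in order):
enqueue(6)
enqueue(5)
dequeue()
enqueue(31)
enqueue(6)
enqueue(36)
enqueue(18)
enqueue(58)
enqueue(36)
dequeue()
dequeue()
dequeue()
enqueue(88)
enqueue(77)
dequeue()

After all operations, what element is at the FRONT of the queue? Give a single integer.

Answer: 18

Derivation:
enqueue(6): queue = [6]
enqueue(5): queue = [6, 5]
dequeue(): queue = [5]
enqueue(31): queue = [5, 31]
enqueue(6): queue = [5, 31, 6]
enqueue(36): queue = [5, 31, 6, 36]
enqueue(18): queue = [5, 31, 6, 36, 18]
enqueue(58): queue = [5, 31, 6, 36, 18, 58]
enqueue(36): queue = [5, 31, 6, 36, 18, 58, 36]
dequeue(): queue = [31, 6, 36, 18, 58, 36]
dequeue(): queue = [6, 36, 18, 58, 36]
dequeue(): queue = [36, 18, 58, 36]
enqueue(88): queue = [36, 18, 58, 36, 88]
enqueue(77): queue = [36, 18, 58, 36, 88, 77]
dequeue(): queue = [18, 58, 36, 88, 77]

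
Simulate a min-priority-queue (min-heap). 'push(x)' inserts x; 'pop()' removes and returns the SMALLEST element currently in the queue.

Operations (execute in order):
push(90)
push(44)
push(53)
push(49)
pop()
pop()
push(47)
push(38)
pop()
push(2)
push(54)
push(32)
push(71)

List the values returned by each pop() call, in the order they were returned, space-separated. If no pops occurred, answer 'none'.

Answer: 44 49 38

Derivation:
push(90): heap contents = [90]
push(44): heap contents = [44, 90]
push(53): heap contents = [44, 53, 90]
push(49): heap contents = [44, 49, 53, 90]
pop() → 44: heap contents = [49, 53, 90]
pop() → 49: heap contents = [53, 90]
push(47): heap contents = [47, 53, 90]
push(38): heap contents = [38, 47, 53, 90]
pop() → 38: heap contents = [47, 53, 90]
push(2): heap contents = [2, 47, 53, 90]
push(54): heap contents = [2, 47, 53, 54, 90]
push(32): heap contents = [2, 32, 47, 53, 54, 90]
push(71): heap contents = [2, 32, 47, 53, 54, 71, 90]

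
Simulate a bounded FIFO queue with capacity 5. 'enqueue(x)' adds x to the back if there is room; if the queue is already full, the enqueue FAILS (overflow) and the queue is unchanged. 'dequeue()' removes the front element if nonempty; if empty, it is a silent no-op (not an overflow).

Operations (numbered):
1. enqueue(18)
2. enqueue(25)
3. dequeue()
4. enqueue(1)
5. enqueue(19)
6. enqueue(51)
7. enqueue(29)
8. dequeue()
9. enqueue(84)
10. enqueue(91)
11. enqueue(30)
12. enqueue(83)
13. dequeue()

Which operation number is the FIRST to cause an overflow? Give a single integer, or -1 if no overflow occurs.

Answer: 10

Derivation:
1. enqueue(18): size=1
2. enqueue(25): size=2
3. dequeue(): size=1
4. enqueue(1): size=2
5. enqueue(19): size=3
6. enqueue(51): size=4
7. enqueue(29): size=5
8. dequeue(): size=4
9. enqueue(84): size=5
10. enqueue(91): size=5=cap → OVERFLOW (fail)
11. enqueue(30): size=5=cap → OVERFLOW (fail)
12. enqueue(83): size=5=cap → OVERFLOW (fail)
13. dequeue(): size=4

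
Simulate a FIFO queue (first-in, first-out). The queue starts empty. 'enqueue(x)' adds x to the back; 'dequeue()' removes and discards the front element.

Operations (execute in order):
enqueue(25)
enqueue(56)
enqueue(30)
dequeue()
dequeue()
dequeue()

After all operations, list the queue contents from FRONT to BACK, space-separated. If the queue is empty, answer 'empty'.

Answer: empty

Derivation:
enqueue(25): [25]
enqueue(56): [25, 56]
enqueue(30): [25, 56, 30]
dequeue(): [56, 30]
dequeue(): [30]
dequeue(): []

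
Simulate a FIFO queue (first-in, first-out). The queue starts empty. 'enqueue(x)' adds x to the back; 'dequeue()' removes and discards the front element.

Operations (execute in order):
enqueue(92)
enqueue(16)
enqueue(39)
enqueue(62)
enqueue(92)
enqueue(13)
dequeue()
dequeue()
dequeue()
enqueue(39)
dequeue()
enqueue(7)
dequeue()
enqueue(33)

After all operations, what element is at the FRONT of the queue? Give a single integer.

Answer: 13

Derivation:
enqueue(92): queue = [92]
enqueue(16): queue = [92, 16]
enqueue(39): queue = [92, 16, 39]
enqueue(62): queue = [92, 16, 39, 62]
enqueue(92): queue = [92, 16, 39, 62, 92]
enqueue(13): queue = [92, 16, 39, 62, 92, 13]
dequeue(): queue = [16, 39, 62, 92, 13]
dequeue(): queue = [39, 62, 92, 13]
dequeue(): queue = [62, 92, 13]
enqueue(39): queue = [62, 92, 13, 39]
dequeue(): queue = [92, 13, 39]
enqueue(7): queue = [92, 13, 39, 7]
dequeue(): queue = [13, 39, 7]
enqueue(33): queue = [13, 39, 7, 33]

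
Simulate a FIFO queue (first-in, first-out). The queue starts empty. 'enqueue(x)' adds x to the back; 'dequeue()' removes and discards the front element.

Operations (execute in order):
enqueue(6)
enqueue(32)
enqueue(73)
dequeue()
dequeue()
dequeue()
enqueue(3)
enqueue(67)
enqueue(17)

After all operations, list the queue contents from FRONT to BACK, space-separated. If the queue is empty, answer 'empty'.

enqueue(6): [6]
enqueue(32): [6, 32]
enqueue(73): [6, 32, 73]
dequeue(): [32, 73]
dequeue(): [73]
dequeue(): []
enqueue(3): [3]
enqueue(67): [3, 67]
enqueue(17): [3, 67, 17]

Answer: 3 67 17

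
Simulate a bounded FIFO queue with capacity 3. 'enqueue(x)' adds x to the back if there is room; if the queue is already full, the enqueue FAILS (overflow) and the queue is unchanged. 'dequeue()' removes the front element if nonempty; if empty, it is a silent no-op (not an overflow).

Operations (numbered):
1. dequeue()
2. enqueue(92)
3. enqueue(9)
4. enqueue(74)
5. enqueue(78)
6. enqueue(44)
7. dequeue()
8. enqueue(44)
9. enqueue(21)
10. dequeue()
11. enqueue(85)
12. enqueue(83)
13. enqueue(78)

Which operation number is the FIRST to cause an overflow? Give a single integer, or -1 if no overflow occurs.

Answer: 5

Derivation:
1. dequeue(): empty, no-op, size=0
2. enqueue(92): size=1
3. enqueue(9): size=2
4. enqueue(74): size=3
5. enqueue(78): size=3=cap → OVERFLOW (fail)
6. enqueue(44): size=3=cap → OVERFLOW (fail)
7. dequeue(): size=2
8. enqueue(44): size=3
9. enqueue(21): size=3=cap → OVERFLOW (fail)
10. dequeue(): size=2
11. enqueue(85): size=3
12. enqueue(83): size=3=cap → OVERFLOW (fail)
13. enqueue(78): size=3=cap → OVERFLOW (fail)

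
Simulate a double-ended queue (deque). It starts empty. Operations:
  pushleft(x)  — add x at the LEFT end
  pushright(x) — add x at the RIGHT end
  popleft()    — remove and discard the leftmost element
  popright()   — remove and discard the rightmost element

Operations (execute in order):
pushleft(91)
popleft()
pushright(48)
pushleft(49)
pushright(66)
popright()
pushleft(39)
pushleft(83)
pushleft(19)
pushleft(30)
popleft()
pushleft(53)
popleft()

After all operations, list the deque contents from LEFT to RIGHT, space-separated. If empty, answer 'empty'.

pushleft(91): [91]
popleft(): []
pushright(48): [48]
pushleft(49): [49, 48]
pushright(66): [49, 48, 66]
popright(): [49, 48]
pushleft(39): [39, 49, 48]
pushleft(83): [83, 39, 49, 48]
pushleft(19): [19, 83, 39, 49, 48]
pushleft(30): [30, 19, 83, 39, 49, 48]
popleft(): [19, 83, 39, 49, 48]
pushleft(53): [53, 19, 83, 39, 49, 48]
popleft(): [19, 83, 39, 49, 48]

Answer: 19 83 39 49 48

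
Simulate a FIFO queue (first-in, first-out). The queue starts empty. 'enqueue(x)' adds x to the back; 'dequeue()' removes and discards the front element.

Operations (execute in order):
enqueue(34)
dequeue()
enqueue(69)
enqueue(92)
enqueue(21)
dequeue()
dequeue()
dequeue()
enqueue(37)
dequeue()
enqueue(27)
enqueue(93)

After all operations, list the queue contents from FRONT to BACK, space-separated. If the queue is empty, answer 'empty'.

Answer: 27 93

Derivation:
enqueue(34): [34]
dequeue(): []
enqueue(69): [69]
enqueue(92): [69, 92]
enqueue(21): [69, 92, 21]
dequeue(): [92, 21]
dequeue(): [21]
dequeue(): []
enqueue(37): [37]
dequeue(): []
enqueue(27): [27]
enqueue(93): [27, 93]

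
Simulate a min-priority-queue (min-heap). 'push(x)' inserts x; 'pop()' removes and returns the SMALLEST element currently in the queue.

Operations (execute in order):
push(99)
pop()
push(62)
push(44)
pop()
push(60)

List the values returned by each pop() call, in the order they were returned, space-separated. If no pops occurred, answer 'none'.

push(99): heap contents = [99]
pop() → 99: heap contents = []
push(62): heap contents = [62]
push(44): heap contents = [44, 62]
pop() → 44: heap contents = [62]
push(60): heap contents = [60, 62]

Answer: 99 44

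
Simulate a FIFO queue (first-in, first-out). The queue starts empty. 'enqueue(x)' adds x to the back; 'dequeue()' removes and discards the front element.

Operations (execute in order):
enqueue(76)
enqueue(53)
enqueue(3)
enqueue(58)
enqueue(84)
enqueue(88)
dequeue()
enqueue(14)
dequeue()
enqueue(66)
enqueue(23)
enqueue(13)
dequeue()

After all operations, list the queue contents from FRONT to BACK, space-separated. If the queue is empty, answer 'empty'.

enqueue(76): [76]
enqueue(53): [76, 53]
enqueue(3): [76, 53, 3]
enqueue(58): [76, 53, 3, 58]
enqueue(84): [76, 53, 3, 58, 84]
enqueue(88): [76, 53, 3, 58, 84, 88]
dequeue(): [53, 3, 58, 84, 88]
enqueue(14): [53, 3, 58, 84, 88, 14]
dequeue(): [3, 58, 84, 88, 14]
enqueue(66): [3, 58, 84, 88, 14, 66]
enqueue(23): [3, 58, 84, 88, 14, 66, 23]
enqueue(13): [3, 58, 84, 88, 14, 66, 23, 13]
dequeue(): [58, 84, 88, 14, 66, 23, 13]

Answer: 58 84 88 14 66 23 13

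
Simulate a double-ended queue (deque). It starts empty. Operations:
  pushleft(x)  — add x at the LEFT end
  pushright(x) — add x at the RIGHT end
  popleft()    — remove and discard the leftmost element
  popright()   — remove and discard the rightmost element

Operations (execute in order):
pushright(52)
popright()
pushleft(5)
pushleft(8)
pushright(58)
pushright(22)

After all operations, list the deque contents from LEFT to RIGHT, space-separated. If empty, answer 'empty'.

pushright(52): [52]
popright(): []
pushleft(5): [5]
pushleft(8): [8, 5]
pushright(58): [8, 5, 58]
pushright(22): [8, 5, 58, 22]

Answer: 8 5 58 22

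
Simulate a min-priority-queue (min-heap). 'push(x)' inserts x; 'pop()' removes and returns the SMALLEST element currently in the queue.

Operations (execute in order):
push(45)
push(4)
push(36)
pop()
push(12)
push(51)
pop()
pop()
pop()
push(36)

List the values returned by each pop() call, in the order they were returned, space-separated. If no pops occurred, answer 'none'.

Answer: 4 12 36 45

Derivation:
push(45): heap contents = [45]
push(4): heap contents = [4, 45]
push(36): heap contents = [4, 36, 45]
pop() → 4: heap contents = [36, 45]
push(12): heap contents = [12, 36, 45]
push(51): heap contents = [12, 36, 45, 51]
pop() → 12: heap contents = [36, 45, 51]
pop() → 36: heap contents = [45, 51]
pop() → 45: heap contents = [51]
push(36): heap contents = [36, 51]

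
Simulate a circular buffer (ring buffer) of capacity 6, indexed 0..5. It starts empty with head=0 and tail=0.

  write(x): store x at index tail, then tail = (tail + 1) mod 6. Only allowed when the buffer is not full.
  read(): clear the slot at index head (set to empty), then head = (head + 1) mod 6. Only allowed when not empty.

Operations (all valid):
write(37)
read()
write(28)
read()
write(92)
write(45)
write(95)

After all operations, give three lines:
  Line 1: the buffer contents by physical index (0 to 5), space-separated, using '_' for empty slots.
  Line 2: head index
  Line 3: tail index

Answer: _ _ 92 45 95 _
2
5

Derivation:
write(37): buf=[37 _ _ _ _ _], head=0, tail=1, size=1
read(): buf=[_ _ _ _ _ _], head=1, tail=1, size=0
write(28): buf=[_ 28 _ _ _ _], head=1, tail=2, size=1
read(): buf=[_ _ _ _ _ _], head=2, tail=2, size=0
write(92): buf=[_ _ 92 _ _ _], head=2, tail=3, size=1
write(45): buf=[_ _ 92 45 _ _], head=2, tail=4, size=2
write(95): buf=[_ _ 92 45 95 _], head=2, tail=5, size=3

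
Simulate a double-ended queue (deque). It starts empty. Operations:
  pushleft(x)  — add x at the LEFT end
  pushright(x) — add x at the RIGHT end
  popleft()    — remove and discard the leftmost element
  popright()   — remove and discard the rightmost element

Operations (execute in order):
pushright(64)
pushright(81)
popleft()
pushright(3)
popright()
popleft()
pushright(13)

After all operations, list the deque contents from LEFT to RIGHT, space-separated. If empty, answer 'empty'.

Answer: 13

Derivation:
pushright(64): [64]
pushright(81): [64, 81]
popleft(): [81]
pushright(3): [81, 3]
popright(): [81]
popleft(): []
pushright(13): [13]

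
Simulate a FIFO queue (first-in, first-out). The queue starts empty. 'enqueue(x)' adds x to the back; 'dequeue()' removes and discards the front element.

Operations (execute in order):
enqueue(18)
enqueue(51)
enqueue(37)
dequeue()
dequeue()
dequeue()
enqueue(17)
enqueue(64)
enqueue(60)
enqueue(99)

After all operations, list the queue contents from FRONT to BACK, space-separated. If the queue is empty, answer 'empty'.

enqueue(18): [18]
enqueue(51): [18, 51]
enqueue(37): [18, 51, 37]
dequeue(): [51, 37]
dequeue(): [37]
dequeue(): []
enqueue(17): [17]
enqueue(64): [17, 64]
enqueue(60): [17, 64, 60]
enqueue(99): [17, 64, 60, 99]

Answer: 17 64 60 99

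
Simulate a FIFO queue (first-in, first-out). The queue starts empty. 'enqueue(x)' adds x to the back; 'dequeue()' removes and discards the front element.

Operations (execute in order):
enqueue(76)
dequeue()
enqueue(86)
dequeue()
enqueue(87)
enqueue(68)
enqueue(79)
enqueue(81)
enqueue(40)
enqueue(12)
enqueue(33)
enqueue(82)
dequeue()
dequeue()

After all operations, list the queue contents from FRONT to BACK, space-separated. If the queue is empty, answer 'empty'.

enqueue(76): [76]
dequeue(): []
enqueue(86): [86]
dequeue(): []
enqueue(87): [87]
enqueue(68): [87, 68]
enqueue(79): [87, 68, 79]
enqueue(81): [87, 68, 79, 81]
enqueue(40): [87, 68, 79, 81, 40]
enqueue(12): [87, 68, 79, 81, 40, 12]
enqueue(33): [87, 68, 79, 81, 40, 12, 33]
enqueue(82): [87, 68, 79, 81, 40, 12, 33, 82]
dequeue(): [68, 79, 81, 40, 12, 33, 82]
dequeue(): [79, 81, 40, 12, 33, 82]

Answer: 79 81 40 12 33 82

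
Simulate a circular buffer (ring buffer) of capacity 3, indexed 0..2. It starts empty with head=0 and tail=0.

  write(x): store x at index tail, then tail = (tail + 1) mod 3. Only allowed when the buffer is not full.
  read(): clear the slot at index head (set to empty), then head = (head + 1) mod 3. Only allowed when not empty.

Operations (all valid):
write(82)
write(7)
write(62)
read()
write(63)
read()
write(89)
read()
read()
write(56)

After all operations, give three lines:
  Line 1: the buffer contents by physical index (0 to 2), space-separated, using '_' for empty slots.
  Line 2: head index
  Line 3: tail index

Answer: _ 89 56
1
0

Derivation:
write(82): buf=[82 _ _], head=0, tail=1, size=1
write(7): buf=[82 7 _], head=0, tail=2, size=2
write(62): buf=[82 7 62], head=0, tail=0, size=3
read(): buf=[_ 7 62], head=1, tail=0, size=2
write(63): buf=[63 7 62], head=1, tail=1, size=3
read(): buf=[63 _ 62], head=2, tail=1, size=2
write(89): buf=[63 89 62], head=2, tail=2, size=3
read(): buf=[63 89 _], head=0, tail=2, size=2
read(): buf=[_ 89 _], head=1, tail=2, size=1
write(56): buf=[_ 89 56], head=1, tail=0, size=2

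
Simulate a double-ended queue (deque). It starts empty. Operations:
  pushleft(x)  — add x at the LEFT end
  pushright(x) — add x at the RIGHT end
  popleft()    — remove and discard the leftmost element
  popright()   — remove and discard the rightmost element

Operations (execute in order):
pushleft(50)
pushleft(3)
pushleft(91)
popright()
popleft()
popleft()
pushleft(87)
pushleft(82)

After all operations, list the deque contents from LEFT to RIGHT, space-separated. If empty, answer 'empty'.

Answer: 82 87

Derivation:
pushleft(50): [50]
pushleft(3): [3, 50]
pushleft(91): [91, 3, 50]
popright(): [91, 3]
popleft(): [3]
popleft(): []
pushleft(87): [87]
pushleft(82): [82, 87]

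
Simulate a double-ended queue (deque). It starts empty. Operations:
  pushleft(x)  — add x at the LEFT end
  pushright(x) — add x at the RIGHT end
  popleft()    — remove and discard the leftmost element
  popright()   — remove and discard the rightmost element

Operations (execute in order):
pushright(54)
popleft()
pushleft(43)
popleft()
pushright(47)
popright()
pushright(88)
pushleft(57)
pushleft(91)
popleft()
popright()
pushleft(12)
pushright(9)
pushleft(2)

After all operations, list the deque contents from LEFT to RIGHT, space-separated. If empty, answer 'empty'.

Answer: 2 12 57 9

Derivation:
pushright(54): [54]
popleft(): []
pushleft(43): [43]
popleft(): []
pushright(47): [47]
popright(): []
pushright(88): [88]
pushleft(57): [57, 88]
pushleft(91): [91, 57, 88]
popleft(): [57, 88]
popright(): [57]
pushleft(12): [12, 57]
pushright(9): [12, 57, 9]
pushleft(2): [2, 12, 57, 9]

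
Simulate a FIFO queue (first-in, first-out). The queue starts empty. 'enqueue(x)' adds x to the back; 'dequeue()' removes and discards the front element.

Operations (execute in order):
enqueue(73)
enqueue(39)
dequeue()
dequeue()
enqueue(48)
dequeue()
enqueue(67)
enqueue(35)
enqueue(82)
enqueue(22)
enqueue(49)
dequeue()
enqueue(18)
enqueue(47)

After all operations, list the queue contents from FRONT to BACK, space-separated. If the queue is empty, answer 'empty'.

enqueue(73): [73]
enqueue(39): [73, 39]
dequeue(): [39]
dequeue(): []
enqueue(48): [48]
dequeue(): []
enqueue(67): [67]
enqueue(35): [67, 35]
enqueue(82): [67, 35, 82]
enqueue(22): [67, 35, 82, 22]
enqueue(49): [67, 35, 82, 22, 49]
dequeue(): [35, 82, 22, 49]
enqueue(18): [35, 82, 22, 49, 18]
enqueue(47): [35, 82, 22, 49, 18, 47]

Answer: 35 82 22 49 18 47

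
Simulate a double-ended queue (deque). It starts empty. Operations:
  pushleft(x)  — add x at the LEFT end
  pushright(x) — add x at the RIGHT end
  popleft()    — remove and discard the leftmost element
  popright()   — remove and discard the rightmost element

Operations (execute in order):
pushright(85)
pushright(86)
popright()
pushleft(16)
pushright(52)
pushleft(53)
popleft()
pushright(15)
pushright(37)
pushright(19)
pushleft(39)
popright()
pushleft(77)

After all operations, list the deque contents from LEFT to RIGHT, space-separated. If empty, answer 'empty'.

Answer: 77 39 16 85 52 15 37

Derivation:
pushright(85): [85]
pushright(86): [85, 86]
popright(): [85]
pushleft(16): [16, 85]
pushright(52): [16, 85, 52]
pushleft(53): [53, 16, 85, 52]
popleft(): [16, 85, 52]
pushright(15): [16, 85, 52, 15]
pushright(37): [16, 85, 52, 15, 37]
pushright(19): [16, 85, 52, 15, 37, 19]
pushleft(39): [39, 16, 85, 52, 15, 37, 19]
popright(): [39, 16, 85, 52, 15, 37]
pushleft(77): [77, 39, 16, 85, 52, 15, 37]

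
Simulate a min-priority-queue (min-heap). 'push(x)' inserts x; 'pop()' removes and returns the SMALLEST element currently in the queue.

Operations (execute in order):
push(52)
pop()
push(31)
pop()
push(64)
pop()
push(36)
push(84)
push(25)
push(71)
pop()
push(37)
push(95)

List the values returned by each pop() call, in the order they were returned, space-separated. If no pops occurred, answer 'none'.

Answer: 52 31 64 25

Derivation:
push(52): heap contents = [52]
pop() → 52: heap contents = []
push(31): heap contents = [31]
pop() → 31: heap contents = []
push(64): heap contents = [64]
pop() → 64: heap contents = []
push(36): heap contents = [36]
push(84): heap contents = [36, 84]
push(25): heap contents = [25, 36, 84]
push(71): heap contents = [25, 36, 71, 84]
pop() → 25: heap contents = [36, 71, 84]
push(37): heap contents = [36, 37, 71, 84]
push(95): heap contents = [36, 37, 71, 84, 95]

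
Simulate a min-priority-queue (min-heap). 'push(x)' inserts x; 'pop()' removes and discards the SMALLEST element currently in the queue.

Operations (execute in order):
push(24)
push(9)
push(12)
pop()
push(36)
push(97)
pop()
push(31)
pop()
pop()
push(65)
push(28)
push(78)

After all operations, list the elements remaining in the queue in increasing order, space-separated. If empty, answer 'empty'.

Answer: 28 36 65 78 97

Derivation:
push(24): heap contents = [24]
push(9): heap contents = [9, 24]
push(12): heap contents = [9, 12, 24]
pop() → 9: heap contents = [12, 24]
push(36): heap contents = [12, 24, 36]
push(97): heap contents = [12, 24, 36, 97]
pop() → 12: heap contents = [24, 36, 97]
push(31): heap contents = [24, 31, 36, 97]
pop() → 24: heap contents = [31, 36, 97]
pop() → 31: heap contents = [36, 97]
push(65): heap contents = [36, 65, 97]
push(28): heap contents = [28, 36, 65, 97]
push(78): heap contents = [28, 36, 65, 78, 97]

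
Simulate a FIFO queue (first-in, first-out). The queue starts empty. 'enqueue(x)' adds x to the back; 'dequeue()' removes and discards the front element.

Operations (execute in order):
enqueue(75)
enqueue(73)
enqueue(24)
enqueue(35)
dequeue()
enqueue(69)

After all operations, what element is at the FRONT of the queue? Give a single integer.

enqueue(75): queue = [75]
enqueue(73): queue = [75, 73]
enqueue(24): queue = [75, 73, 24]
enqueue(35): queue = [75, 73, 24, 35]
dequeue(): queue = [73, 24, 35]
enqueue(69): queue = [73, 24, 35, 69]

Answer: 73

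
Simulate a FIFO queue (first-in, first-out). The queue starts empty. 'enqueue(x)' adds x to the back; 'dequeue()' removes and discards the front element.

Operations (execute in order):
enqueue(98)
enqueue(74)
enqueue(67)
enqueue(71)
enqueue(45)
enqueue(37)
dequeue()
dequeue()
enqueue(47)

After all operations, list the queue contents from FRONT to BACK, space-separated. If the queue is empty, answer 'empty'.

enqueue(98): [98]
enqueue(74): [98, 74]
enqueue(67): [98, 74, 67]
enqueue(71): [98, 74, 67, 71]
enqueue(45): [98, 74, 67, 71, 45]
enqueue(37): [98, 74, 67, 71, 45, 37]
dequeue(): [74, 67, 71, 45, 37]
dequeue(): [67, 71, 45, 37]
enqueue(47): [67, 71, 45, 37, 47]

Answer: 67 71 45 37 47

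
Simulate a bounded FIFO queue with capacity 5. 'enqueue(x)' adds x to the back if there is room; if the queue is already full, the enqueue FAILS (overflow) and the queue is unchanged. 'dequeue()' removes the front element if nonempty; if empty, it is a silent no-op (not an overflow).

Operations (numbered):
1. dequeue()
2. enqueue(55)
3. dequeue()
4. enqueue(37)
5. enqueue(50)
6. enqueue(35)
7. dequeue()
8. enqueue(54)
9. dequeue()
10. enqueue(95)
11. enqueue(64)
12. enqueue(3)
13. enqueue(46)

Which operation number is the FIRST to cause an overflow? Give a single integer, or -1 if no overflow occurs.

Answer: 13

Derivation:
1. dequeue(): empty, no-op, size=0
2. enqueue(55): size=1
3. dequeue(): size=0
4. enqueue(37): size=1
5. enqueue(50): size=2
6. enqueue(35): size=3
7. dequeue(): size=2
8. enqueue(54): size=3
9. dequeue(): size=2
10. enqueue(95): size=3
11. enqueue(64): size=4
12. enqueue(3): size=5
13. enqueue(46): size=5=cap → OVERFLOW (fail)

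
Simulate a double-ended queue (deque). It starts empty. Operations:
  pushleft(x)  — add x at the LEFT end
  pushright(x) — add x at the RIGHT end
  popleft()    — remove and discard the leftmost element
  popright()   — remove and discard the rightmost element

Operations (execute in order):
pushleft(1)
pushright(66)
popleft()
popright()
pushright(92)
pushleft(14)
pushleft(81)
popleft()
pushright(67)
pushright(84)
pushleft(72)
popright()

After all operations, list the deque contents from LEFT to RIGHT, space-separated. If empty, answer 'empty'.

pushleft(1): [1]
pushright(66): [1, 66]
popleft(): [66]
popright(): []
pushright(92): [92]
pushleft(14): [14, 92]
pushleft(81): [81, 14, 92]
popleft(): [14, 92]
pushright(67): [14, 92, 67]
pushright(84): [14, 92, 67, 84]
pushleft(72): [72, 14, 92, 67, 84]
popright(): [72, 14, 92, 67]

Answer: 72 14 92 67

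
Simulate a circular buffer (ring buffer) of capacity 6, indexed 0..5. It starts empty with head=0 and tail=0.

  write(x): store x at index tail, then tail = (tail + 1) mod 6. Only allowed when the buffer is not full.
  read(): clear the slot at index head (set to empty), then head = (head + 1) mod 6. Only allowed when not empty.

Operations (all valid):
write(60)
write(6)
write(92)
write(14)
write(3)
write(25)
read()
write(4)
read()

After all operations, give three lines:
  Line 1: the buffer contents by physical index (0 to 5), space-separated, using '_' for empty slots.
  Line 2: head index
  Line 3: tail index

Answer: 4 _ 92 14 3 25
2
1

Derivation:
write(60): buf=[60 _ _ _ _ _], head=0, tail=1, size=1
write(6): buf=[60 6 _ _ _ _], head=0, tail=2, size=2
write(92): buf=[60 6 92 _ _ _], head=0, tail=3, size=3
write(14): buf=[60 6 92 14 _ _], head=0, tail=4, size=4
write(3): buf=[60 6 92 14 3 _], head=0, tail=5, size=5
write(25): buf=[60 6 92 14 3 25], head=0, tail=0, size=6
read(): buf=[_ 6 92 14 3 25], head=1, tail=0, size=5
write(4): buf=[4 6 92 14 3 25], head=1, tail=1, size=6
read(): buf=[4 _ 92 14 3 25], head=2, tail=1, size=5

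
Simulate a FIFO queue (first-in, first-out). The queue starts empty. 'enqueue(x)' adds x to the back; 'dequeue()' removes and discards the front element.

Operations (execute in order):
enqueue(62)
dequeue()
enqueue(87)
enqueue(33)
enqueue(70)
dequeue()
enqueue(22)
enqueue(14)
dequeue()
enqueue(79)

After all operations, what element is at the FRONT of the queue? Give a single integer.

Answer: 70

Derivation:
enqueue(62): queue = [62]
dequeue(): queue = []
enqueue(87): queue = [87]
enqueue(33): queue = [87, 33]
enqueue(70): queue = [87, 33, 70]
dequeue(): queue = [33, 70]
enqueue(22): queue = [33, 70, 22]
enqueue(14): queue = [33, 70, 22, 14]
dequeue(): queue = [70, 22, 14]
enqueue(79): queue = [70, 22, 14, 79]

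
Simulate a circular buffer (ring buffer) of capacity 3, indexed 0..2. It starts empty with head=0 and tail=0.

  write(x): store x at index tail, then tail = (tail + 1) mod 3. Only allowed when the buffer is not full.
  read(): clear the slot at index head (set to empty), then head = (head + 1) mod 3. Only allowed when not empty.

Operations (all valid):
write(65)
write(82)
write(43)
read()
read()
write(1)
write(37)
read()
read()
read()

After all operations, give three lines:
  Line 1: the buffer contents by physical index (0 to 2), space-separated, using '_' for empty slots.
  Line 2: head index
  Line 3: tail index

Answer: _ _ _
2
2

Derivation:
write(65): buf=[65 _ _], head=0, tail=1, size=1
write(82): buf=[65 82 _], head=0, tail=2, size=2
write(43): buf=[65 82 43], head=0, tail=0, size=3
read(): buf=[_ 82 43], head=1, tail=0, size=2
read(): buf=[_ _ 43], head=2, tail=0, size=1
write(1): buf=[1 _ 43], head=2, tail=1, size=2
write(37): buf=[1 37 43], head=2, tail=2, size=3
read(): buf=[1 37 _], head=0, tail=2, size=2
read(): buf=[_ 37 _], head=1, tail=2, size=1
read(): buf=[_ _ _], head=2, tail=2, size=0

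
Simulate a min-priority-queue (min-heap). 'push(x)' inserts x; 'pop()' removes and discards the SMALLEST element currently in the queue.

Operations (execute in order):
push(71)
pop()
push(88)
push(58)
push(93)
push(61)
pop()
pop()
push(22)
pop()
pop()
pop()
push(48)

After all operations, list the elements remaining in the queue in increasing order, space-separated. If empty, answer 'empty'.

push(71): heap contents = [71]
pop() → 71: heap contents = []
push(88): heap contents = [88]
push(58): heap contents = [58, 88]
push(93): heap contents = [58, 88, 93]
push(61): heap contents = [58, 61, 88, 93]
pop() → 58: heap contents = [61, 88, 93]
pop() → 61: heap contents = [88, 93]
push(22): heap contents = [22, 88, 93]
pop() → 22: heap contents = [88, 93]
pop() → 88: heap contents = [93]
pop() → 93: heap contents = []
push(48): heap contents = [48]

Answer: 48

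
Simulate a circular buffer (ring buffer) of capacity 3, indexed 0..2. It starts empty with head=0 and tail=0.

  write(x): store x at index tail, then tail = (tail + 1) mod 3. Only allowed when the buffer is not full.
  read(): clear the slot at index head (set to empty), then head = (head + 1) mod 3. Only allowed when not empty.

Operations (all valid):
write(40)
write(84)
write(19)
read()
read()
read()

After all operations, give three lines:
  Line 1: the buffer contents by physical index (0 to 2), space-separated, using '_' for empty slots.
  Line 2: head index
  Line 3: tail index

Answer: _ _ _
0
0

Derivation:
write(40): buf=[40 _ _], head=0, tail=1, size=1
write(84): buf=[40 84 _], head=0, tail=2, size=2
write(19): buf=[40 84 19], head=0, tail=0, size=3
read(): buf=[_ 84 19], head=1, tail=0, size=2
read(): buf=[_ _ 19], head=2, tail=0, size=1
read(): buf=[_ _ _], head=0, tail=0, size=0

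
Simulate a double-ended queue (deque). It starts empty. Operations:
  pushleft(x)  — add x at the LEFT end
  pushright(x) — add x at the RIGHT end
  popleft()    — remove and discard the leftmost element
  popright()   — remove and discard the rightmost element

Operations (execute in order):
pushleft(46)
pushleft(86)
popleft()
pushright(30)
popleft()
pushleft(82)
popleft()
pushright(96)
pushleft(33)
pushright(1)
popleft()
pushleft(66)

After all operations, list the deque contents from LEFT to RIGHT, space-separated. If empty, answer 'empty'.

pushleft(46): [46]
pushleft(86): [86, 46]
popleft(): [46]
pushright(30): [46, 30]
popleft(): [30]
pushleft(82): [82, 30]
popleft(): [30]
pushright(96): [30, 96]
pushleft(33): [33, 30, 96]
pushright(1): [33, 30, 96, 1]
popleft(): [30, 96, 1]
pushleft(66): [66, 30, 96, 1]

Answer: 66 30 96 1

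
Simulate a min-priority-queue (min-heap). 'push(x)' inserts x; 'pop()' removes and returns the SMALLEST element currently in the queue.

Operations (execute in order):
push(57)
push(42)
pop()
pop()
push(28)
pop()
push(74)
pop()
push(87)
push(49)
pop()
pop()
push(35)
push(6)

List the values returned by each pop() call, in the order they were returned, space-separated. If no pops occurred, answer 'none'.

push(57): heap contents = [57]
push(42): heap contents = [42, 57]
pop() → 42: heap contents = [57]
pop() → 57: heap contents = []
push(28): heap contents = [28]
pop() → 28: heap contents = []
push(74): heap contents = [74]
pop() → 74: heap contents = []
push(87): heap contents = [87]
push(49): heap contents = [49, 87]
pop() → 49: heap contents = [87]
pop() → 87: heap contents = []
push(35): heap contents = [35]
push(6): heap contents = [6, 35]

Answer: 42 57 28 74 49 87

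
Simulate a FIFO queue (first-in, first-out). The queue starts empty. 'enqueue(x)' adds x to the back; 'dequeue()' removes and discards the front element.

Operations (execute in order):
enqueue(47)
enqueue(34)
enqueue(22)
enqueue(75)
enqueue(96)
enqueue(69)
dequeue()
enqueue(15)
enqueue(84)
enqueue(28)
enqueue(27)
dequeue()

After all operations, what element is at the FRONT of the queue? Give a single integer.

Answer: 22

Derivation:
enqueue(47): queue = [47]
enqueue(34): queue = [47, 34]
enqueue(22): queue = [47, 34, 22]
enqueue(75): queue = [47, 34, 22, 75]
enqueue(96): queue = [47, 34, 22, 75, 96]
enqueue(69): queue = [47, 34, 22, 75, 96, 69]
dequeue(): queue = [34, 22, 75, 96, 69]
enqueue(15): queue = [34, 22, 75, 96, 69, 15]
enqueue(84): queue = [34, 22, 75, 96, 69, 15, 84]
enqueue(28): queue = [34, 22, 75, 96, 69, 15, 84, 28]
enqueue(27): queue = [34, 22, 75, 96, 69, 15, 84, 28, 27]
dequeue(): queue = [22, 75, 96, 69, 15, 84, 28, 27]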